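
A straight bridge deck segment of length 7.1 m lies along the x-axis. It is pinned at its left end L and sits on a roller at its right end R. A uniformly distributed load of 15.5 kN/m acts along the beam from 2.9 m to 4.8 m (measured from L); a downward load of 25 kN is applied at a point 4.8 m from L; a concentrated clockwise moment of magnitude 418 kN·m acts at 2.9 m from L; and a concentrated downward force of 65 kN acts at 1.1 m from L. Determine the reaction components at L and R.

Resultant of the distributed load: 15.5 × 1.9 = 29.45 kN at 3.85 m from L.
Taking moments about L: R_y·7.1 − (15.5·1.9)·3.85 − 25·4.8 − 418 − 65·1.1 = 0 → R_y = 722.8825/7.1 = 101.814 ≈ 101.8 kN.
ΣF_y = 0: L_y + 101.814 − 15.5·1.9 − 25 − 65 = 0 → L_y = 17.64 kN.
ΣF_x = 0: no horizontal applied forces, so L_x = 0.

L_x = 0, L_y = 17.64 kN, R_y = 101.8 kN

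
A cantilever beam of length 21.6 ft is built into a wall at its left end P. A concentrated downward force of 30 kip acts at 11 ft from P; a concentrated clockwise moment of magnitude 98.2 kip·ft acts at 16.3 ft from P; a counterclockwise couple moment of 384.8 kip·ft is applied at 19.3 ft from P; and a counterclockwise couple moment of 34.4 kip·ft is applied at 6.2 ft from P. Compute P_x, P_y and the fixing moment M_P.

ΣF_x = 0: P_x = 0.
ΣF_y = 0: P_y − 30 = 0 → P_y = 30.00 kip.
ΣM about P: M_P − 30·11 − 98.2 + 384.8 + 34.4 = 0 → M_P = 9.000 kip·ft.

P_x = 0, P_y = 30.00 kip, M_P = 9.000 kip·ft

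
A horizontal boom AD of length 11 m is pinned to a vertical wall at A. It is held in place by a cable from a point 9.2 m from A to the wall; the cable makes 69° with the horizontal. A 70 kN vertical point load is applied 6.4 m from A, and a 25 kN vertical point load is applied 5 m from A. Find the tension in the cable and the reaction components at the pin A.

ΣM about A: T·sin69°·9.2 − 70·6.4 − 25·5 = 0 → T = 573/(9.2·0.93358) = 66.7137 ≈ 66.71 kN.
ΣF_x = 0: A_x − T·cos69° = 0 → A_x = 66.7137 × 0.358368 = 23.91 kN.
ΣF_y = 0: A_y + T·sin69° − 70 − 25 = 0 → A_y = 95 − 66.7137 × 0.93358 = 32.72 kN.

T = 66.71 kN, A_x = 23.91 kN, A_y = 32.72 kN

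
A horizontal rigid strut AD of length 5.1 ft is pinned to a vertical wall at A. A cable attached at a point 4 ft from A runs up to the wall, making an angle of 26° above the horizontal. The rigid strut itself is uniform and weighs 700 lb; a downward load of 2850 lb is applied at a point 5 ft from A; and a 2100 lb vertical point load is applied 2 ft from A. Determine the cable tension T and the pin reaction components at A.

ΣM about A: T·sin26°·4 − 700·2.55 − 2850·5 − 2100·2 = 0 → T = 20235/(4·0.438371) = 11539.9 ≈ 11540 lb.
ΣF_x = 0: A_x − T·cos26° = 0 → A_x = 11539.9 × 0.898794 = 10370 lb.
ΣF_y = 0: A_y + T·sin26° − 700 − 2850 − 2100 = 0 → A_y = 5650 − 11539.9 × 0.438371 = 591.2 lb.

T = 11540 lb, A_x = 10370 lb, A_y = 591.2 lb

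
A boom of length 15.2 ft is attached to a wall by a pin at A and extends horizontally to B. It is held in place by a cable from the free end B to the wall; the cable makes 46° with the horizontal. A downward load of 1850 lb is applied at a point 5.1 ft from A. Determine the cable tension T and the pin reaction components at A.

ΣM about A: T·sin46°·15.2 − 1850·5.1 = 0 → T = 9435/(15.2·0.71934) = 862.907 ≈ 862.9 lb.
ΣF_x = 0: A_x − T·cos46° = 0 → A_x = 862.907 × 0.694658 = 599.4 lb.
ΣF_y = 0: A_y + T·sin46° − 1850 = 0 → A_y = 1850 − 862.907 × 0.71934 = 1229 lb.

T = 862.9 lb, A_x = 599.4 lb, A_y = 1229 lb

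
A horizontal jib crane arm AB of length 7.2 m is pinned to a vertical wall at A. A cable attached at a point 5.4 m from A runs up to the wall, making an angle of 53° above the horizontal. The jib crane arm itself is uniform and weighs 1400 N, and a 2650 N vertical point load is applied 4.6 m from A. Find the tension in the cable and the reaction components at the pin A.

T = 3995 N, A_x = 2404 N, A_y = 859.3 N

ΣM about A: T·sin53°·5.4 − 1400·3.6 − 2650·4.6 = 0 → T = 17230/(5.4·0.798636) = 3995.24 ≈ 3995 N.
ΣF_x = 0: A_x − T·cos53° = 0 → A_x = 3995.24 × 0.601815 = 2404 N.
ΣF_y = 0: A_y + T·sin53° − 1400 − 2650 = 0 → A_y = 4050 − 3995.24 × 0.798636 = 859.3 N.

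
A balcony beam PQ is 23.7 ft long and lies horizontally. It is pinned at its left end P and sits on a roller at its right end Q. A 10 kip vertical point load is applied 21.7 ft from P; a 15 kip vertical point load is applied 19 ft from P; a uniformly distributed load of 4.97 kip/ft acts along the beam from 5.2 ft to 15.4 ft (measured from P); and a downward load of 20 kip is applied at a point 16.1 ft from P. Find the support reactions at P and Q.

Resultant of the distributed load: 4.97 × 10.2 = 50.694 kip at 10.3 ft from P.
Moments about P: Q_y·23.7 − 10·21.7 − 15·19 − (4.97·10.2)·10.3 − 20·16.1 = 0 → Q_y = 1346.1482/23.7 = 56.7995 ≈ 56.80 kip.
ΣF_y = 0: P_y + 56.7995 − 10 − 15 − 4.97·10.2 − 20 = 0 → P_y = 38.89 kip.
ΣF_x = 0: no horizontal applied forces, so P_x = 0.

P_x = 0, P_y = 38.89 kip, Q_y = 56.80 kip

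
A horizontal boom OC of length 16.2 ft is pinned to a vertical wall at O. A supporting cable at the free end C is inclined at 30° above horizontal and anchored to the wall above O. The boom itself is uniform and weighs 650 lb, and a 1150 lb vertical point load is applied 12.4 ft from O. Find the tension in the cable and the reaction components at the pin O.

T = 2410 lb, O_x = 2088 lb, O_y = 594.8 lb

ΣM about O: T·sin30°·16.2 − 650·8.1 − 1150·12.4 = 0 → T = 19525/(16.2·0.5) = 2410.49 ≈ 2410 lb.
ΣF_x = 0: O_x − T·cos30° = 0 → O_x = 2410.49 × 0.866025 = 2088 lb.
ΣF_y = 0: O_y + T·sin30° − 650 − 1150 = 0 → O_y = 1800 − 2410.49 × 0.5 = 594.8 lb.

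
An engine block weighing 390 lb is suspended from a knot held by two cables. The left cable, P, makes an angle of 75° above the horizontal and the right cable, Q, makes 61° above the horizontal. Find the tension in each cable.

ΣF_x = 0: −T_P·cos75° + T_Q·cos61° = 0 → T_Q = 0.533857·T_P.
ΣF_y = 0: T_P·sin75° + T_Q·sin61° = 390.
Substitute: T_P·(0.965926 + 0.533857·0.87462) = 390 → T_P = 272.185 ≈ 272.2 lb.
Then T_Q = 0.533857 × 272.185 = 145.3 lb.

T_P = 272.2 lb, T_Q = 145.3 lb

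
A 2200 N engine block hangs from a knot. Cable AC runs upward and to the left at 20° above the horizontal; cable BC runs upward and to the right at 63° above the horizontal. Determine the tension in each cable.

ΣF_x = 0: −T_AC·cos20° + T_BC·cos63° = 0 → T_BC = 2.06985·T_AC.
ΣF_y = 0: T_AC·sin20° + T_BC·sin63° = 2200.
Substitute: T_AC·(0.34202 + 2.06985·0.891007) = 2200 → T_AC = 1006.28 ≈ 1006 N.
Then T_BC = 2.06985 × 1006.28 = 2083 N.

T_AC = 1006 N, T_BC = 2083 N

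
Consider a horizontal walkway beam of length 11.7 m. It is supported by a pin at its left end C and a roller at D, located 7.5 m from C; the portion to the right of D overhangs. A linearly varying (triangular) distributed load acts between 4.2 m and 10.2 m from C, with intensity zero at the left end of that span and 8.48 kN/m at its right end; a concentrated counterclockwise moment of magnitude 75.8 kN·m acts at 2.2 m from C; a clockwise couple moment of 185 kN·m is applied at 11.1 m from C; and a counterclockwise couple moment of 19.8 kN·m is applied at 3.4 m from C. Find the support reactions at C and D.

C_x = 0, C_y = -14.29 kN, D_y = 39.73 kN

Resultant of the triangular load: ½ × 8.48 × 6 = 25.44 kN, acting at 8.2 m from C (one-third of the span from the peak).
Moments about C: D_y·7.5 − (½·8.48·6)·8.2 + 75.8 − 185 + 19.8 = 0 → D_y = 298.008/7.5 = 39.7344 ≈ 39.73 kN.
ΣF_y = 0: C_y + 39.7344 − ½·8.48·6 = 0 → C_y = -14.29 kN.
ΣF_x = 0: no horizontal applied forces, so C_x = 0.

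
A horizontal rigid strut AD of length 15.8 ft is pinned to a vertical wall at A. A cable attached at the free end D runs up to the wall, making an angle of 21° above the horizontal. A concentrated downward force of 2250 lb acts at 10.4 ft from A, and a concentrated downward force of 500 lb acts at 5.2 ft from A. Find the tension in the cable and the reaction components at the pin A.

ΣM about A: T·sin21°·15.8 − 2250·10.4 − 500·5.2 = 0 → T = 26000/(15.8·0.358368) = 4591.84 ≈ 4592 lb.
ΣF_x = 0: A_x − T·cos21° = 0 → A_x = 4591.84 × 0.93358 = 4287 lb.
ΣF_y = 0: A_y + T·sin21° − 2250 − 500 = 0 → A_y = 2750 − 4591.84 × 0.358368 = 1104 lb.

T = 4592 lb, A_x = 4287 lb, A_y = 1104 lb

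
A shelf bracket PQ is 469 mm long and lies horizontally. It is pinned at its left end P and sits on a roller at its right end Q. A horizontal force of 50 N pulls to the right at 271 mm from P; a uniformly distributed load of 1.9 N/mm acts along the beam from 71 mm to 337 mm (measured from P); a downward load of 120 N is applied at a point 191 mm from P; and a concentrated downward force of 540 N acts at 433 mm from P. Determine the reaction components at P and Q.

Resultant of the distributed load: 1.9 × 266 = 505.4 N at 204 mm from P.
ΣM about P: Q_y·469 − (1.9·266)·204 − 120·191 − 540·433 = 0 → Q_y = 359841.6/469 = 767.253 ≈ 767.3 N.
ΣF_y = 0: P_y + 767.253 − 1.9·266 − 120 − 540 = 0 → P_y = 398.1 N.
ΣF_x = 0: P_x + 50 = 0 → P_x = -50.00 N.

P_x = -50.00 N, P_y = 398.1 N, Q_y = 767.3 N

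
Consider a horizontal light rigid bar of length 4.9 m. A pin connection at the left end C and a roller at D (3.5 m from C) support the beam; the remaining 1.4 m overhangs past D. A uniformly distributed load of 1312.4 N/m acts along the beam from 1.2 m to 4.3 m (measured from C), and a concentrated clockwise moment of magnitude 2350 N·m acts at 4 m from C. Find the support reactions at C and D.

C_x = 0, C_y = 200.4 N, D_y = 3868 N

Resultant of the distributed load: 1312.4 × 3.1 = 4068.44 N at 2.75 m from C.
ΣM about C: D_y·3.5 − (1312.4·3.1)·2.75 − 2350 = 0 → D_y = 13538.21/3.5 = 3868.06 ≈ 3868 N.
ΣF_y = 0: C_y + 3868.06 − 1312.4·3.1 = 0 → C_y = 200.4 N.
ΣF_x = 0: no horizontal applied forces, so C_x = 0.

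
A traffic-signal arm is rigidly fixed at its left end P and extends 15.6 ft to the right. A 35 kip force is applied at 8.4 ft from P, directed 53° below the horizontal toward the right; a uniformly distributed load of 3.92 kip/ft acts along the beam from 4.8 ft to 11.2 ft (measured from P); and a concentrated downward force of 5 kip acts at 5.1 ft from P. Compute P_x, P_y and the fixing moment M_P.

Resultant of the distributed load: 3.92 × 6.4 = 25.088 kip at 8 ft from P.
ΣF_x = 0: P_x + 35·cos53° = 0 → P_x = -21.06 kip.
ΣF_y = 0: P_y − 35·sin53° − 3.92·6.4 − 5 = 0 → P_y = 58.04 kip.
ΣM about P: M_P − 35·sin53°·8.4 − (3.92·6.4)·8 − 5·5.1 = 0 → M_P = 461.0 kip·ft.

P_x = -21.06 kip, P_y = 58.04 kip, M_P = 461.0 kip·ft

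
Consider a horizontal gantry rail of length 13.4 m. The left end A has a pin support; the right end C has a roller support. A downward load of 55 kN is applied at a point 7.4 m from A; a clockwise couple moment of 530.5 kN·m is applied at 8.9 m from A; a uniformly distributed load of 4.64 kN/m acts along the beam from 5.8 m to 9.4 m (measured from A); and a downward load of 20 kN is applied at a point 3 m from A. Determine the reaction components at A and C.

Resultant of the distributed load: 4.64 × 3.6 = 16.704 kN at 7.6 m from A.
Taking moments about A: C_y·13.4 − 55·7.4 − 530.5 − (4.64·3.6)·7.6 − 20·3 = 0 → C_y = 1124.4504/13.4 = 83.9142 ≈ 83.91 kN.
ΣF_y = 0: A_y + 83.9142 − 55 − 4.64·3.6 − 20 = 0 → A_y = 7.790 kN.
ΣF_x = 0: no horizontal applied forces, so A_x = 0.

A_x = 0, A_y = 7.790 kN, C_y = 83.91 kN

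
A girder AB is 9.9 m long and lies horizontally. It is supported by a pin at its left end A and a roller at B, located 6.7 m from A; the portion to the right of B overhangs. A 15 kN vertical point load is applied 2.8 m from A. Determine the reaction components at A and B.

ΣM about A: B_y·6.7 − 15·2.8 = 0 → B_y = 42/6.7 = 6.26866 ≈ 6.269 kN.
ΣF_y = 0: A_y + 6.26866 − 15 = 0 → A_y = 8.731 kN.
ΣF_x = 0: no horizontal applied forces, so A_x = 0.

A_x = 0, A_y = 8.731 kN, B_y = 6.269 kN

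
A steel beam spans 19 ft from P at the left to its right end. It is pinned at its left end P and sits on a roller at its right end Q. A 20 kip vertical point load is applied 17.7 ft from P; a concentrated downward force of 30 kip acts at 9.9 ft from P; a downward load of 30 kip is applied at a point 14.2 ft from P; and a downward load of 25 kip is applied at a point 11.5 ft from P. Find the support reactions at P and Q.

Moments about P: Q_y·19 − 20·17.7 − 30·9.9 − 30·14.2 − 25·11.5 = 0 → Q_y = 1364.5/19 = 71.8158 ≈ 71.82 kip.
ΣF_y = 0: P_y + 71.8158 − 20 − 30 − 30 − 25 = 0 → P_y = 33.18 kip.
ΣF_x = 0: no horizontal applied forces, so P_x = 0.

P_x = 0, P_y = 33.18 kip, Q_y = 71.82 kip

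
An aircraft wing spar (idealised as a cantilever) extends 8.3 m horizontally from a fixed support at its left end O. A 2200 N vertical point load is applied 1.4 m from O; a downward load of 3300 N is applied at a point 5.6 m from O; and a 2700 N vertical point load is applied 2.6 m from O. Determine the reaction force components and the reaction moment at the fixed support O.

ΣF_x = 0: O_x = 0.
ΣF_y = 0: O_y − 2200 − 3300 − 2700 = 0 → O_y = 8200 N.
ΣM about O: M_O − 2200·1.4 − 3300·5.6 − 2700·2.6 = 0 → M_O = 28580 N·m.

O_x = 0, O_y = 8200 N, M_O = 28580 N·m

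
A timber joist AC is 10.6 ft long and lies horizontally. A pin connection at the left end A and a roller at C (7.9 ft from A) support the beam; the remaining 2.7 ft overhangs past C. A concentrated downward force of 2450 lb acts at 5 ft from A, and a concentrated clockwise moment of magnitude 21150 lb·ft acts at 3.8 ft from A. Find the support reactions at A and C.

A_x = 0, A_y = -1778 lb, C_y = 4228 lb

ΣM about A: C_y·7.9 − 2450·5 − 21150 = 0 → C_y = 33400/7.9 = 4227.85 ≈ 4228 lb.
ΣF_y = 0: A_y + 4227.85 − 2450 = 0 → A_y = -1778 lb.
ΣF_x = 0: no horizontal applied forces, so A_x = 0.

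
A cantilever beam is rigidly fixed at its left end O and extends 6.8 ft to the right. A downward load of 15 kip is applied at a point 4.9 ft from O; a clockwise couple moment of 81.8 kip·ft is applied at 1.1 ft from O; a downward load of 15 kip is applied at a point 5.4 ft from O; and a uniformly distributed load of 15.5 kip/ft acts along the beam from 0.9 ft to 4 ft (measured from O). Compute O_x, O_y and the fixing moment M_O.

O_x = 0, O_y = 78.05 kip, M_O = 354.0 kip·ft

Resultant of the distributed load: 15.5 × 3.1 = 48.05 kip at 2.45 ft from O.
ΣF_x = 0: O_x = 0.
ΣF_y = 0: O_y − 15 − 15 − 15.5·3.1 = 0 → O_y = 78.05 kip.
ΣM about O: M_O − 15·4.9 − 81.8 − 15·5.4 − (15.5·3.1)·2.45 = 0 → M_O = 354.0 kip·ft.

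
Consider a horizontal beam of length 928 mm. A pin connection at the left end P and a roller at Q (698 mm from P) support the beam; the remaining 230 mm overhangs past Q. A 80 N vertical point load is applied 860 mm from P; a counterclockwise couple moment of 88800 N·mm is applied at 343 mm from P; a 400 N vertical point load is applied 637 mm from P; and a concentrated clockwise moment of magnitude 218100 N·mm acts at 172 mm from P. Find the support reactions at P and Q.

Taking moments about P: Q_y·698 − 80·860 + 88800 − 400·637 − 218100 = 0 → Q_y = 452900/698 = 648.854 ≈ 648.9 N.
ΣF_y = 0: P_y + 648.854 − 80 − 400 = 0 → P_y = -168.9 N.
ΣF_x = 0: no horizontal applied forces, so P_x = 0.

P_x = 0, P_y = -168.9 N, Q_y = 648.9 N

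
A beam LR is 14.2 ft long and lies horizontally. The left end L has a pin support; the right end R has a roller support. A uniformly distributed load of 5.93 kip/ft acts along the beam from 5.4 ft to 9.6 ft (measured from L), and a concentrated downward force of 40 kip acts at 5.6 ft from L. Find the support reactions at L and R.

L_x = 0, L_y = 35.98 kip, R_y = 28.93 kip

Resultant of the distributed load: 5.93 × 4.2 = 24.906 kip at 7.5 ft from L.
Taking moments about L: R_y·14.2 − (5.93·4.2)·7.5 − 40·5.6 = 0 → R_y = 410.795/14.2 = 28.9292 ≈ 28.93 kip.
ΣF_y = 0: L_y + 28.9292 − 5.93·4.2 − 40 = 0 → L_y = 35.98 kip.
ΣF_x = 0: no horizontal applied forces, so L_x = 0.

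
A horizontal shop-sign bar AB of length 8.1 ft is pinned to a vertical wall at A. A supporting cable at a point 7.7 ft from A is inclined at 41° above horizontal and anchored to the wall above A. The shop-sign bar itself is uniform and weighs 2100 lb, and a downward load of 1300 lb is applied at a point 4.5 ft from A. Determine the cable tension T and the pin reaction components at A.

ΣM about A: T·sin41°·7.7 − 2100·4.05 − 1300·4.5 = 0 → T = 14355/(7.7·0.656059) = 2841.64 ≈ 2842 lb.
ΣF_x = 0: A_x − T·cos41° = 0 → A_x = 2841.64 × 0.75471 = 2145 lb.
ΣF_y = 0: A_y + T·sin41° − 2100 − 1300 = 0 → A_y = 3400 − 2841.64 × 0.656059 = 1536 lb.

T = 2842 lb, A_x = 2145 lb, A_y = 1536 lb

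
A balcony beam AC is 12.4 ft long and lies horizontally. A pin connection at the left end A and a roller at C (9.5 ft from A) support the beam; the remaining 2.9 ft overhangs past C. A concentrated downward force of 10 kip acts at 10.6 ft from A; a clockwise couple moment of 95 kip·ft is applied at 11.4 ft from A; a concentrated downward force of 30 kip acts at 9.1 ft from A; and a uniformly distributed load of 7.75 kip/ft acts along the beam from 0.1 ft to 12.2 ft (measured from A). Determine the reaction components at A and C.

Resultant of the distributed load: 7.75 × 12.1 = 93.775 kip at 6.15 ft from A.
ΣM about A: C_y·9.5 − 10·10.6 − 95 − 30·9.1 − (7.75·12.1)·6.15 = 0 → C_y = 1050.71625/9.5 = 110.602 ≈ 110.6 kip.
ΣF_y = 0: A_y + 110.602 − 10 − 30 − 7.75·12.1 = 0 → A_y = 23.17 kip.
ΣF_x = 0: no horizontal applied forces, so A_x = 0.

A_x = 0, A_y = 23.17 kip, C_y = 110.6 kip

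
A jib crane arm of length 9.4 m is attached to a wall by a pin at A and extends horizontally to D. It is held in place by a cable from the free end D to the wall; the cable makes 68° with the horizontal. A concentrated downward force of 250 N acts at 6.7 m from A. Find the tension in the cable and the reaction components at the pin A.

T = 192.2 N, A_x = 71.99 N, A_y = 71.81 N

ΣM about A: T·sin68°·9.4 − 250·6.7 = 0 → T = 1675/(9.4·0.927184) = 192.186 ≈ 192.2 N.
ΣF_x = 0: A_x − T·cos68° = 0 → A_x = 192.186 × 0.374607 = 71.99 N.
ΣF_y = 0: A_y + T·sin68° − 250 = 0 → A_y = 250 − 192.186 × 0.927184 = 71.81 N.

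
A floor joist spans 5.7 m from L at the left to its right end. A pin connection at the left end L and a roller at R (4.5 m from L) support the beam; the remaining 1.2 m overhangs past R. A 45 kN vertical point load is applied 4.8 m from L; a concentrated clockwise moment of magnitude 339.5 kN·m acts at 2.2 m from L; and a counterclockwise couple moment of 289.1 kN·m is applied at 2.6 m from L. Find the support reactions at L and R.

Moments about L: R_y·4.5 − 45·4.8 − 339.5 + 289.1 = 0 → R_y = 266.4/4.5 = 59.20 kN.
ΣF_y = 0: L_y + 59.2 − 45 = 0 → L_y = -14.20 kN.
ΣF_x = 0: no horizontal applied forces, so L_x = 0.

L_x = 0, L_y = -14.20 kN, R_y = 59.20 kN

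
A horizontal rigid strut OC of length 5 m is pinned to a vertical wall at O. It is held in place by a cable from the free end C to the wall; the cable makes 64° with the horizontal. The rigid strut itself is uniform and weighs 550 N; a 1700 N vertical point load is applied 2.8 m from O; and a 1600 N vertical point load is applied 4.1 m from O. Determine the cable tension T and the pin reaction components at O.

T = 2825 N, O_x = 1238 N, O_y = 1311 N

ΣM about O: T·sin64°·5 − 550·2.5 − 1700·2.8 − 1600·4.1 = 0 → T = 12695/(5·0.898794) = 2824.9 ≈ 2825 N.
ΣF_x = 0: O_x − T·cos64° = 0 → O_x = 2824.9 × 0.438371 = 1238 N.
ΣF_y = 0: O_y + T·sin64° − 550 − 1700 − 1600 = 0 → O_y = 3850 − 2824.9 × 0.898794 = 1311 N.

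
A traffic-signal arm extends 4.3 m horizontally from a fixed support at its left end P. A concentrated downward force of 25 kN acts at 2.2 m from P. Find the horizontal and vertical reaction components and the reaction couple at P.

P_x = 0, P_y = 25.00 kN, M_P = 55.00 kN·m

ΣF_x = 0: P_x = 0.
ΣF_y = 0: P_y − 25 = 0 → P_y = 25.00 kN.
ΣM about P: M_P − 25·2.2 = 0 → M_P = 55.00 kN·m.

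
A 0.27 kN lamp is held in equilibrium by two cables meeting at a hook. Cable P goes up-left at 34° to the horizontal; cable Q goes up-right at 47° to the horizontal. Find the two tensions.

T_P = 0.1864 kN, T_Q = 0.2266 kN

ΣF_x = 0: −T_P·cos34° + T_Q·cos47° = 0 → T_Q = 1.2156·T_P.
ΣF_y = 0: T_P·sin34° + T_Q·sin47° = 0.27.
Substitute: T_P·(0.559193 + 1.2156·0.731354) = 0.27 → T_P = 0.186435 ≈ 0.1864 kN.
Then T_Q = 1.2156 × 0.186435 = 0.2266 kN.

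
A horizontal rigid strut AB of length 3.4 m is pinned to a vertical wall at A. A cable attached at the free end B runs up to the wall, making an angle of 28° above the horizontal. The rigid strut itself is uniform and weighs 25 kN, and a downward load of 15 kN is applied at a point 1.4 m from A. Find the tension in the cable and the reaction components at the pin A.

T = 39.78 kN, A_x = 35.13 kN, A_y = 21.32 kN

ΣM about A: T·sin28°·3.4 − 25·1.7 − 15·1.4 = 0 → T = 63.5/(3.4·0.469472) = 39.7819 ≈ 39.78 kN.
ΣF_x = 0: A_x − T·cos28° = 0 → A_x = 39.7819 × 0.882948 = 35.13 kN.
ΣF_y = 0: A_y + T·sin28° − 25 − 15 = 0 → A_y = 40 − 39.7819 × 0.469472 = 21.32 kN.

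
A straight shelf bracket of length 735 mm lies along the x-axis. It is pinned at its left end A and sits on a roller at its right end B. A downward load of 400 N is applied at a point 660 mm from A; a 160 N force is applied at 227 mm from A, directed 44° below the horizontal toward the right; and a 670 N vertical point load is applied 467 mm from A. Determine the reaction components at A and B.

ΣM about A: B_y·735 − 400·660 − 160·sin44°·227 − 670·467 = 0 → B_y = 602120/735 = 819.211 ≈ 819.2 N.
ΣF_y = 0: A_y + 819.211 − 400 − 160·sin44° − 670 = 0 → A_y = 361.9 N.
ΣF_x = 0: A_x + 160·cos44° = 0 → A_x = -115.1 N.

A_x = -115.1 N, A_y = 361.9 N, B_y = 819.2 N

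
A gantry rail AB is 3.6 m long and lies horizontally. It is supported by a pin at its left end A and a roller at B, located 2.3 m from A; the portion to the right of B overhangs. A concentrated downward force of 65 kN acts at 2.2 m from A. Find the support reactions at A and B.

Moments about A: B_y·2.3 − 65·2.2 = 0 → B_y = 143/2.3 = 62.1739 ≈ 62.17 kN.
ΣF_y = 0: A_y + 62.1739 − 65 = 0 → A_y = 2.826 kN.
ΣF_x = 0: no horizontal applied forces, so A_x = 0.

A_x = 0, A_y = 2.826 kN, B_y = 62.17 kN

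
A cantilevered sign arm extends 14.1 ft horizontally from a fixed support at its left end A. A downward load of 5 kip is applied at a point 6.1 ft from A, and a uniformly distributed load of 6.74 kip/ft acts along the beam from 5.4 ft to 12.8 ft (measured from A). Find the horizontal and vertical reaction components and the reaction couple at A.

Resultant of the distributed load: 6.74 × 7.4 = 49.876 kip at 9.1 ft from A.
ΣF_x = 0: A_x = 0.
ΣF_y = 0: A_y − 5 − 6.74·7.4 = 0 → A_y = 54.88 kip.
ΣM about A: M_A − 5·6.1 − (6.74·7.4)·9.1 = 0 → M_A = 484.4 kip·ft.

A_x = 0, A_y = 54.88 kip, M_A = 484.4 kip·ft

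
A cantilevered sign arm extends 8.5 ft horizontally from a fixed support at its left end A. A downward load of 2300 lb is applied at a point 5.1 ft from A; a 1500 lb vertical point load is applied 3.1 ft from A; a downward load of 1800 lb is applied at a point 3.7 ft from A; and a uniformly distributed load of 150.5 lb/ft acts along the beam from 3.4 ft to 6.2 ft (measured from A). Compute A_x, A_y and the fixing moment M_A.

A_x = 0, A_y = 6021 lb, M_A = 25060 lb·ft

Resultant of the distributed load: 150.5 × 2.8 = 421.4 lb at 4.8 ft from A.
ΣF_x = 0: A_x = 0.
ΣF_y = 0: A_y − 2300 − 1500 − 1800 − 150.5·2.8 = 0 → A_y = 6021 lb.
ΣM about A: M_A − 2300·5.1 − 1500·3.1 − 1800·3.7 − (150.5·2.8)·4.8 = 0 → M_A = 25060 lb·ft.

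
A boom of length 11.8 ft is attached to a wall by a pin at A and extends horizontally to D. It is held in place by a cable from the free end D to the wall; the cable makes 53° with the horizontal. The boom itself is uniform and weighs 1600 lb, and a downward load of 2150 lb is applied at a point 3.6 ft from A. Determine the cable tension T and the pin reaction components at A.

ΣM about A: T·sin53°·11.8 − 1600·5.9 − 2150·3.6 = 0 → T = 17180/(11.8·0.798636) = 1823.02 ≈ 1823 lb.
ΣF_x = 0: A_x − T·cos53° = 0 → A_x = 1823.02 × 0.601815 = 1097 lb.
ΣF_y = 0: A_y + T·sin53° − 1600 − 2150 = 0 → A_y = 3750 − 1823.02 × 0.798636 = 2294 lb.

T = 1823 lb, A_x = 1097 lb, A_y = 2294 lb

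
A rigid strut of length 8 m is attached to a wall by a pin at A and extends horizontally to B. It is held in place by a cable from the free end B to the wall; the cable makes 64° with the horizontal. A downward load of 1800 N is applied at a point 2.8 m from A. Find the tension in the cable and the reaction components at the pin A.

T = 700.9 N, A_x = 307.3 N, A_y = 1170 N

ΣM about A: T·sin64°·8 − 1800·2.8 = 0 → T = 5040/(8·0.898794) = 700.939 ≈ 700.9 N.
ΣF_x = 0: A_x − T·cos64° = 0 → A_x = 700.939 × 0.438371 = 307.3 N.
ΣF_y = 0: A_y + T·sin64° − 1800 = 0 → A_y = 1800 − 700.939 × 0.898794 = 1170 N.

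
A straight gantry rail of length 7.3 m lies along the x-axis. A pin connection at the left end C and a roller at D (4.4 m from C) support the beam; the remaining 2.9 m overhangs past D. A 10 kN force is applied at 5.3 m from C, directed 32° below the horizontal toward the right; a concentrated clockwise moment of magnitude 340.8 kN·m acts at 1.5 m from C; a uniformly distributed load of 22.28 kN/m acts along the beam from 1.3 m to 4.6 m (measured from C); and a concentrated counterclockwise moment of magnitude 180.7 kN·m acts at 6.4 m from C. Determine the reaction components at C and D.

Resultant of the distributed load: 22.28 × 3.3 = 73.524 kN at 2.95 m from C.
Taking moments about C: D_y·4.4 − 10·sin32°·5.3 − 340.8 − (22.28·3.3)·2.95 + 180.7 = 0 → D_y = 405.082/4.4 = 92.0641 ≈ 92.06 kN.
ΣF_y = 0: C_y + 92.0641 − 10·sin32° − 22.28·3.3 = 0 → C_y = -13.24 kN.
ΣF_x = 0: C_x + 10·cos32° = 0 → C_x = -8.480 kN.

C_x = -8.480 kN, C_y = -13.24 kN, D_y = 92.06 kN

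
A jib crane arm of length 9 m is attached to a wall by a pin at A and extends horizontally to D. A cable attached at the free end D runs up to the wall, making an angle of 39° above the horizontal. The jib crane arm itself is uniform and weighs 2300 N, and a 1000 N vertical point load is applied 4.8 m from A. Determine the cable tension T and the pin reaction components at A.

T = 2675 N, A_x = 2079 N, A_y = 1617 N

ΣM about A: T·sin39°·9 − 2300·4.5 − 1000·4.8 = 0 → T = 15150/(9·0.62932) = 2674.84 ≈ 2675 N.
ΣF_x = 0: A_x − T·cos39° = 0 → A_x = 2674.84 × 0.777146 = 2079 N.
ΣF_y = 0: A_y + T·sin39° − 2300 − 1000 = 0 → A_y = 3300 − 2674.84 × 0.62932 = 1617 N.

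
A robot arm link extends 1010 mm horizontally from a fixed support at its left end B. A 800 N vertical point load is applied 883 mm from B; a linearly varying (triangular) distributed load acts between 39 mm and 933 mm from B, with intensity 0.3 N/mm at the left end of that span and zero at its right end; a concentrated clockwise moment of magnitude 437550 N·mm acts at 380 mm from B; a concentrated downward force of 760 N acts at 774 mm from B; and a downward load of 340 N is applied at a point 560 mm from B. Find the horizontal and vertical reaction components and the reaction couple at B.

B_x = 0, B_y = 2034 N, M_B = 1968000 N·mm

Resultant of the triangular load: ½ × 0.3 × 894 = 134.1 N, acting at 337 mm from B (one-third of the span from the peak).
ΣF_x = 0: B_x = 0.
ΣF_y = 0: B_y − 800 − ½·0.3·894 − 760 − 340 = 0 → B_y = 2034 N.
ΣM about B: M_B − 800·883 − (½·0.3·894)·337 − 437550 − 760·774 − 340·560 = 0 → M_B = 1968000 N·mm.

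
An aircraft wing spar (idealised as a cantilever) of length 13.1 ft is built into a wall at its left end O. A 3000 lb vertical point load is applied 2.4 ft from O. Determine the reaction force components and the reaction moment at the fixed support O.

O_x = 0, O_y = 3000 lb, M_O = 7200 lb·ft

ΣF_x = 0: O_x = 0.
ΣF_y = 0: O_y − 3000 = 0 → O_y = 3000 lb.
ΣM about O: M_O − 3000·2.4 = 0 → M_O = 7200 lb·ft.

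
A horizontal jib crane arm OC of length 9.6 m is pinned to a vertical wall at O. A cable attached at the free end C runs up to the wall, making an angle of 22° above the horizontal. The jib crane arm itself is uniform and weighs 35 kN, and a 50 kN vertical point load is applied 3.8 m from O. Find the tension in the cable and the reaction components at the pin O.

T = 99.55 kN, O_x = 92.30 kN, O_y = 47.71 kN

ΣM about O: T·sin22°·9.6 − 35·4.8 − 50·3.8 = 0 → T = 358/(9.6·0.374607) = 99.5488 ≈ 99.55 kN.
ΣF_x = 0: O_x − T·cos22° = 0 → O_x = 99.5488 × 0.927184 = 92.30 kN.
ΣF_y = 0: O_y + T·sin22° − 35 − 50 = 0 → O_y = 85 − 99.5488 × 0.374607 = 47.71 kN.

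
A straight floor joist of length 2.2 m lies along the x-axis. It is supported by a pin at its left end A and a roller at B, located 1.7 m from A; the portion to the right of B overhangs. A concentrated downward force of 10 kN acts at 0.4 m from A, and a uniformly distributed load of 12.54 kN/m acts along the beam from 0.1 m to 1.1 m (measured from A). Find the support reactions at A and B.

Resultant of the distributed load: 12.54 × 1 = 12.54 kN at 0.6 m from A.
ΣM about A: B_y·1.7 − 10·0.4 − (12.54·1)·0.6 = 0 → B_y = 11.524/1.7 = 6.77882 ≈ 6.779 kN.
ΣF_y = 0: A_y + 6.77882 − 10 − 12.54·1 = 0 → A_y = 15.76 kN.
ΣF_x = 0: no horizontal applied forces, so A_x = 0.

A_x = 0, A_y = 15.76 kN, B_y = 6.779 kN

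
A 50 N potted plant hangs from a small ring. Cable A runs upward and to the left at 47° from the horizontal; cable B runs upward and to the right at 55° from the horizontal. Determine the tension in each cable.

ΣF_x = 0: −T_A·cos47° + T_B·cos55° = 0 → T_B = 1.18903·T_A.
ΣF_y = 0: T_A·sin47° + T_B·sin55° = 50.
Substitute: T_A·(0.731354 + 1.18903·0.819152) = 50 → T_A = 29.3195 ≈ 29.32 N.
Then T_B = 1.18903 × 29.3195 = 34.86 N.

T_A = 29.32 N, T_B = 34.86 N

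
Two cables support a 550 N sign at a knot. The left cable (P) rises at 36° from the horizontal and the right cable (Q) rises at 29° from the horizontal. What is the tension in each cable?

ΣF_x = 0: −T_P·cos36° + T_Q·cos29° = 0 → T_Q = 0.924993·T_P.
ΣF_y = 0: T_P·sin36° + T_Q·sin29° = 550.
Substitute: T_P·(0.587785 + 0.924993·0.48481) = 550 → T_P = 530.77 ≈ 530.8 N.
Then T_Q = 0.924993 × 530.77 = 491.0 N.

T_P = 530.8 N, T_Q = 491.0 N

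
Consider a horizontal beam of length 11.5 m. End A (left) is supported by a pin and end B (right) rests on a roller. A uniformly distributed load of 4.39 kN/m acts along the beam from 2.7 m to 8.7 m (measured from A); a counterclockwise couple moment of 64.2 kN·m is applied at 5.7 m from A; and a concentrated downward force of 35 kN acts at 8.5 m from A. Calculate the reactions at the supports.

Resultant of the distributed load: 4.39 × 6 = 26.34 kN at 5.7 m from A.
Moments about A: B_y·11.5 − (4.39·6)·5.7 + 64.2 − 35·8.5 = 0 → B_y = 383.438/11.5 = 33.3424 ≈ 33.34 kN.
ΣF_y = 0: A_y + 33.3424 − 4.39·6 − 35 = 0 → A_y = 28.00 kN.
ΣF_x = 0: no horizontal applied forces, so A_x = 0.

A_x = 0, A_y = 28.00 kN, B_y = 33.34 kN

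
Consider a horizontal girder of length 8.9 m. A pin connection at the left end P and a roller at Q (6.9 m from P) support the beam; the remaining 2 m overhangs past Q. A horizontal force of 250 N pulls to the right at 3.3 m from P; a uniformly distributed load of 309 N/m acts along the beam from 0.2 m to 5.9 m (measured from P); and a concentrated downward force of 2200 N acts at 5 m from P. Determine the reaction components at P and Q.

P_x = -250.0 N, P_y = 1589 N, Q_y = 2373 N

Resultant of the distributed load: 309 × 5.7 = 1761.3 N at 3.05 m from P.
Taking moments about P: Q_y·6.9 − (309·5.7)·3.05 − 2200·5 = 0 → Q_y = 16371.965/6.9 = 2372.75 ≈ 2373 N.
ΣF_y = 0: P_y + 2372.75 − 309·5.7 − 2200 = 0 → P_y = 1589 N.
ΣF_x = 0: P_x + 250 = 0 → P_x = -250.0 N.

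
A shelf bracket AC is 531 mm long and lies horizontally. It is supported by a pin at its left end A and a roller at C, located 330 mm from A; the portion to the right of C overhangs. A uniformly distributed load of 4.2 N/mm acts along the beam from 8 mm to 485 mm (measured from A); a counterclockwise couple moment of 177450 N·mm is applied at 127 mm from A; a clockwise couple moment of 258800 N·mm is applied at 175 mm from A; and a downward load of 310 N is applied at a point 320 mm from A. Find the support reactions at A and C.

A_x = 0, A_y = 269.8 N, C_y = 2044 N

Resultant of the distributed load: 4.2 × 477 = 2003.4 N at 246.5 mm from A.
Moments about A: C_y·330 − (4.2·477)·246.5 + 177450 − 258800 − 310·320 = 0 → C_y = 674388.1/330 = 2043.6 ≈ 2044 N.
ΣF_y = 0: A_y + 2043.6 − 4.2·477 − 310 = 0 → A_y = 269.8 N.
ΣF_x = 0: no horizontal applied forces, so A_x = 0.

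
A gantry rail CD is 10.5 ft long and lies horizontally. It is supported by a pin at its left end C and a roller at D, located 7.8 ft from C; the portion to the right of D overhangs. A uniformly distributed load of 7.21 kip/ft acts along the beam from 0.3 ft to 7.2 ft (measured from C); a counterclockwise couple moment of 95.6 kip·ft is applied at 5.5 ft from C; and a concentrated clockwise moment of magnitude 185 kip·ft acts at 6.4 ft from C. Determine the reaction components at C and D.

Resultant of the distributed load: 7.21 × 6.9 = 49.749 kip at 3.75 ft from C.
Moments about C: D_y·7.8 − (7.21·6.9)·3.75 + 95.6 − 185 = 0 → D_y = 275.95875/7.8 = 35.3793 ≈ 35.38 kip.
ΣF_y = 0: C_y + 35.3793 − 7.21·6.9 = 0 → C_y = 14.37 kip.
ΣF_x = 0: no horizontal applied forces, so C_x = 0.

C_x = 0, C_y = 14.37 kip, D_y = 35.38 kip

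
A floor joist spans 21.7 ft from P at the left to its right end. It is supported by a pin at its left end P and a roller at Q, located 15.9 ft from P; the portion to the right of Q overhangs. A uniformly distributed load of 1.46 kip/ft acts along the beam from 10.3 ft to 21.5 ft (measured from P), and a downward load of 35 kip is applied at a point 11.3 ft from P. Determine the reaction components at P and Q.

Resultant of the distributed load: 1.46 × 11.2 = 16.352 kip at 15.9 ft from P.
Moments about P: Q_y·15.9 − (1.46·11.2)·15.9 − 35·11.3 = 0 → Q_y = 655.4968/15.9 = 41.2262 ≈ 41.23 kip.
ΣF_y = 0: P_y + 41.2262 − 1.46·11.2 − 35 = 0 → P_y = 10.13 kip.
ΣF_x = 0: no horizontal applied forces, so P_x = 0.

P_x = 0, P_y = 10.13 kip, Q_y = 41.23 kip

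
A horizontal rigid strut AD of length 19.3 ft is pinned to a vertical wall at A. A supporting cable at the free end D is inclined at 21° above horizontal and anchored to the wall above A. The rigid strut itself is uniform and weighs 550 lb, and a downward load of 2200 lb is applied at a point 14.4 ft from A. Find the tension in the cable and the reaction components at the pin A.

T = 5348 lb, A_x = 4993 lb, A_y = 833.5 lb

ΣM about A: T·sin21°·19.3 − 550·9.65 − 2200·14.4 = 0 → T = 36987.5/(19.3·0.358368) = 5347.72 ≈ 5348 lb.
ΣF_x = 0: A_x − T·cos21° = 0 → A_x = 5347.72 × 0.93358 = 4993 lb.
ΣF_y = 0: A_y + T·sin21° − 550 − 2200 = 0 → A_y = 2750 − 5347.72 × 0.358368 = 833.5 lb.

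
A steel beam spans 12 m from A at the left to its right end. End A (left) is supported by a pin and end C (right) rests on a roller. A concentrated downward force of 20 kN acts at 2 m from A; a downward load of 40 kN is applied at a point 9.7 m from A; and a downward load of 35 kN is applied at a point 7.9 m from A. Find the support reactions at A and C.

Taking moments about A: C_y·12 − 20·2 − 40·9.7 − 35·7.9 = 0 → C_y = 704.5/12 = 58.7083 ≈ 58.71 kN.
ΣF_y = 0: A_y + 58.7083 − 20 − 40 − 35 = 0 → A_y = 36.29 kN.
ΣF_x = 0: no horizontal applied forces, so A_x = 0.

A_x = 0, A_y = 36.29 kN, C_y = 58.71 kN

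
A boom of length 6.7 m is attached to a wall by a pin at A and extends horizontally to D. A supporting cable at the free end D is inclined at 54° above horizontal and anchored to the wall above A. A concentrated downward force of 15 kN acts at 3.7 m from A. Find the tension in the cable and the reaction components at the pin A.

T = 10.24 kN, A_x = 6.018 kN, A_y = 6.716 kN

ΣM about A: T·sin54°·6.7 − 15·3.7 = 0 → T = 55.5/(6.7·0.809017) = 10.2391 ≈ 10.24 kN.
ΣF_x = 0: A_x − T·cos54° = 0 → A_x = 10.2391 × 0.587785 = 6.018 kN.
ΣF_y = 0: A_y + T·sin54° − 15 = 0 → A_y = 15 − 10.2391 × 0.809017 = 6.716 kN.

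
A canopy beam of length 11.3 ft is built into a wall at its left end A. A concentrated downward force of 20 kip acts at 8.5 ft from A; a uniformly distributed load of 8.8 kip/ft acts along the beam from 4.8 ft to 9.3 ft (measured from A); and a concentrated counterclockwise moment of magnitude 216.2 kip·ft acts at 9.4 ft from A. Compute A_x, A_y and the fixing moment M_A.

A_x = 0, A_y = 59.60 kip, M_A = 233.0 kip·ft

Resultant of the distributed load: 8.8 × 4.5 = 39.6 kip at 7.05 ft from A.
ΣF_x = 0: A_x = 0.
ΣF_y = 0: A_y − 20 − 8.8·4.5 = 0 → A_y = 59.60 kip.
ΣM about A: M_A − 20·8.5 − (8.8·4.5)·7.05 + 216.2 = 0 → M_A = 233.0 kip·ft.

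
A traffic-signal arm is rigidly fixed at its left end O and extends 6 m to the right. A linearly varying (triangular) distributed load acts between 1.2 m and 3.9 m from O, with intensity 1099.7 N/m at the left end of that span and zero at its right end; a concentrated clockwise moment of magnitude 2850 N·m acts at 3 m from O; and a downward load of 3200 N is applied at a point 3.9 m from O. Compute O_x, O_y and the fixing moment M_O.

O_x = 0, O_y = 4685 N, M_O = 18450 N·m

Resultant of the triangular load: ½ × 1099.7 × 2.7 = 1484.595 N, acting at 2.1 m from O (one-third of the span from the peak).
ΣF_x = 0: O_x = 0.
ΣF_y = 0: O_y − ½·1099.7·2.7 − 3200 = 0 → O_y = 4685 N.
ΣM about O: M_O − (½·1099.7·2.7)·2.1 − 2850 − 3200·3.9 = 0 → M_O = 18450 N·m.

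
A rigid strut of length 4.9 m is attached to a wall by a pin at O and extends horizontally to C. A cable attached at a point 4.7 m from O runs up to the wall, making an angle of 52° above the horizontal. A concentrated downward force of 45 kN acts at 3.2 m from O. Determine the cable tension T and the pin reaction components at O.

T = 38.88 kN, O_x = 23.94 kN, O_y = 14.36 kN

ΣM about O: T·sin52°·4.7 − 45·3.2 = 0 → T = 144/(4.7·0.788011) = 38.8805 ≈ 38.88 kN.
ΣF_x = 0: O_x − T·cos52° = 0 → O_x = 38.8805 × 0.615661 = 23.94 kN.
ΣF_y = 0: O_y + T·sin52° − 45 = 0 → O_y = 45 − 38.8805 × 0.788011 = 14.36 kN.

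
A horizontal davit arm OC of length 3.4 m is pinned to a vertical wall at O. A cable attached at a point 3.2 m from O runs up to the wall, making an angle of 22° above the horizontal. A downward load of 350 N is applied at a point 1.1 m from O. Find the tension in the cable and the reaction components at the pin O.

T = 321.2 N, O_x = 297.8 N, O_y = 229.7 N

ΣM about O: T·sin22°·3.2 − 350·1.1 = 0 → T = 385/(3.2·0.374607) = 321.17 ≈ 321.2 N.
ΣF_x = 0: O_x − T·cos22° = 0 → O_x = 321.17 × 0.927184 = 297.8 N.
ΣF_y = 0: O_y + T·sin22° − 350 = 0 → O_y = 350 − 321.17 × 0.374607 = 229.7 N.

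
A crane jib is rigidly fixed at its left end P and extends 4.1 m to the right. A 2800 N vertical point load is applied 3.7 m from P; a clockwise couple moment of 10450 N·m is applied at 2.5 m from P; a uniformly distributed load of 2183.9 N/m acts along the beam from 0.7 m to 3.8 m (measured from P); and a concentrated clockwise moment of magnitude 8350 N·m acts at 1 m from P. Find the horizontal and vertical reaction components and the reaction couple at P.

P_x = 0, P_y = 9570 N, M_P = 44390 N·m

Resultant of the distributed load: 2183.9 × 3.1 = 6770.09 N at 2.25 m from P.
ΣF_x = 0: P_x = 0.
ΣF_y = 0: P_y − 2800 − 2183.9·3.1 = 0 → P_y = 9570 N.
ΣM about P: M_P − 2800·3.7 − 10450 − (2183.9·3.1)·2.25 − 8350 = 0 → M_P = 44390 N·m.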